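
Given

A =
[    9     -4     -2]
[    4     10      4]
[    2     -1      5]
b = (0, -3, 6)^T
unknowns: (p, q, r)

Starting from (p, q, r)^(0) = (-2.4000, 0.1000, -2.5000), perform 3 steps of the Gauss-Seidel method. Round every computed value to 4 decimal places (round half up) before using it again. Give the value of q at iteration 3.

-0.3987

Iteration 1:
  p = (0 - (-4)·0.1000 - (-2)·-2.5000) / (9) = -0.5111
  q = (-3 - (4)·-0.5111 - (4)·-2.5000) / (10) = 0.9044
  r = (6 - (2)·-0.5111 - (-1)·0.9044) / (5) = 1.5853
Iteration 2:
  p = (0 - (-4)·0.9044 - (-2)·1.5853) / (9) = 0.7542
  q = (-3 - (4)·0.7542 - (4)·1.5853) / (10) = -1.2358
  r = (6 - (2)·0.7542 - (-1)·-1.2358) / (5) = 0.6512
Iteration 3:
  p = (0 - (-4)·-1.2358 - (-2)·0.6512) / (9) = -0.4045
  q = (-3 - (4)·-0.4045 - (4)·0.6512) / (10) = -0.3987
  r = (6 - (2)·-0.4045 - (-1)·-0.3987) / (5) = 1.2821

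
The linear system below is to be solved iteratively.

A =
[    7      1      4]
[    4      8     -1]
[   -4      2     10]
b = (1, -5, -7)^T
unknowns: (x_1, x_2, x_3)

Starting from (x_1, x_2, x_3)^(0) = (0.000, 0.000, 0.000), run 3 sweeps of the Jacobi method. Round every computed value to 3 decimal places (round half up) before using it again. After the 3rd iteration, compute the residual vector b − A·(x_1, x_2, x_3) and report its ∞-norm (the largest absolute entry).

Iteration 1:
  x_1 = (1 - (1)·0.000 - (4)·0.000) / (7) = 0.143
  x_2 = (-5 - (4)·0.000 - (-1)·0.000) / (8) = -0.625
  x_3 = (-7 - (-4)·0.000 - (2)·0.000) / (10) = -0.700
Iteration 2:
  x_1 = (1 - (1)·-0.625 - (4)·-0.700) / (7) = 0.632
  x_2 = (-5 - (4)·0.143 - (-1)·-0.700) / (8) = -0.784
  x_3 = (-7 - (-4)·0.143 - (2)·-0.625) / (10) = -0.518
Iteration 3:
  x_1 = (1 - (1)·-0.784 - (4)·-0.518) / (7) = 0.551
  x_2 = (-5 - (4)·0.632 - (-1)·-0.518) / (8) = -1.006
  x_3 = (-7 - (-4)·0.632 - (2)·-0.784) / (10) = -0.290
Residual b − A·x = (-0.691, 0.554, 0.116); ∞-norm = 0.691

0.691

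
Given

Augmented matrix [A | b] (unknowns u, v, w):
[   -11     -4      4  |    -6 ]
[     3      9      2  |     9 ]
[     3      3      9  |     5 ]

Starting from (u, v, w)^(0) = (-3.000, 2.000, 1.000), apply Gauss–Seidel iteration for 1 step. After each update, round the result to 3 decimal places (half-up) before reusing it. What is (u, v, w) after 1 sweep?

Iteration 1:
  u = (-6 - (-4)·2.000 - (4)·1.000) / (-11) = 0.182
  v = (9 - (3)·0.182 - (2)·1.000) / (9) = 0.717
  w = (5 - (3)·0.182 - (3)·0.717) / (9) = 0.256

(0.182, 0.717, 0.256)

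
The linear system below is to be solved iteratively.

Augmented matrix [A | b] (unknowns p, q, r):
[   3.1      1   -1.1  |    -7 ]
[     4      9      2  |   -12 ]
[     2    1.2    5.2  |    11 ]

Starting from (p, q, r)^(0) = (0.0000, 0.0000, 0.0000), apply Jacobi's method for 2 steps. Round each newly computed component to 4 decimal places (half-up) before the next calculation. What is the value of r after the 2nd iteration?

3.2916

Iteration 1:
  p = (-7 - (1)·0.0000 - (-1.1)·0.0000) / (3.1) = -2.2581
  q = (-12 - (4)·0.0000 - (2)·0.0000) / (9) = -1.3333
  r = (11 - (2)·0.0000 - (1.2)·0.0000) / (5.2) = 2.1154
Iteration 2:
  p = (-7 - (1)·-1.3333 - (-1.1)·2.1154) / (3.1) = -1.0773
  q = (-12 - (4)·-2.2581 - (2)·2.1154) / (9) = -0.7998
  r = (11 - (2)·-2.2581 - (1.2)·-1.3333) / (5.2) = 3.2916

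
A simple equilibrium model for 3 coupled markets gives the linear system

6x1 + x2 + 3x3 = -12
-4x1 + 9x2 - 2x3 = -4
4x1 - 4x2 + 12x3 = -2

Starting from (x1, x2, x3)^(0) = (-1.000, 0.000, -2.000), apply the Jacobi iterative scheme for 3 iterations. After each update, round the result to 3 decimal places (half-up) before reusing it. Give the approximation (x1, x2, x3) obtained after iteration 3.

(-1.719, -1.333, 0.170)

Iteration 1:
  x1 = (-12 - (1)·0.000 - (3)·-2.000) / (6) = -1.000
  x2 = (-4 - (-4)·-1.000 - (-2)·-2.000) / (9) = -1.333
  x3 = (-2 - (4)·-1.000 - (-4)·0.000) / (12) = 0.167
Iteration 2:
  x1 = (-12 - (1)·-1.333 - (3)·0.167) / (6) = -1.861
  x2 = (-4 - (-4)·-1.000 - (-2)·0.167) / (9) = -0.852
  x3 = (-2 - (4)·-1.000 - (-4)·-1.333) / (12) = -0.278
Iteration 3:
  x1 = (-12 - (1)·-0.852 - (3)·-0.278) / (6) = -1.719
  x2 = (-4 - (-4)·-1.861 - (-2)·-0.278) / (9) = -1.333
  x3 = (-2 - (4)·-1.861 - (-4)·-0.852) / (12) = 0.170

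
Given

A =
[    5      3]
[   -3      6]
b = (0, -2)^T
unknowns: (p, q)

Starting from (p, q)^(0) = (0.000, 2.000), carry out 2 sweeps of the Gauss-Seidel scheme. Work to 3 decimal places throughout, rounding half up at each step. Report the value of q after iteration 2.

-0.053

Iteration 1:
  p = (0 - (3)·2.000) / (5) = -1.200
  q = (-2 - (-3)·-1.200) / (6) = -0.933
Iteration 2:
  p = (0 - (3)·-0.933) / (5) = 0.560
  q = (-2 - (-3)·0.560) / (6) = -0.053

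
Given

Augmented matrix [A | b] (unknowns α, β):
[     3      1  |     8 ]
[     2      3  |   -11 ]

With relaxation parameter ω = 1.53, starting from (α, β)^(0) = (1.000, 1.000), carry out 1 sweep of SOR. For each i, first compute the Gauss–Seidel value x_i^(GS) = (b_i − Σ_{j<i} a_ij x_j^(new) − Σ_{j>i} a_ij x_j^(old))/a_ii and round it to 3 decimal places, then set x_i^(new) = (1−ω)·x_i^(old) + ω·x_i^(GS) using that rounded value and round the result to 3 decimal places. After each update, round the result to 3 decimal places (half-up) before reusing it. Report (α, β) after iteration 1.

(3.039, -9.240)

Iteration 1:
  α: GS value = (8 - (1)·1.000) / (3) = 2.333;  α ← (1−ω)·1.000 + ω·2.333 = 3.039
  β: GS value = (-11 - (2)·3.039) / (3) = -5.693;  β ← (1−ω)·1.000 + ω·-5.693 = -9.240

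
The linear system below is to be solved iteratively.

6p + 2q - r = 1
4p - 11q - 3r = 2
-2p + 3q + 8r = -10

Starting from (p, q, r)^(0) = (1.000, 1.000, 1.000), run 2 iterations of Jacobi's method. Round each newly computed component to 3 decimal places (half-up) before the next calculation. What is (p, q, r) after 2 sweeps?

(-0.032, 0.193, -1.216)

Iteration 1:
  p = (1 - (2)·1.000 - (-1)·1.000) / (6) = 0.000
  q = (2 - (4)·1.000 - (-3)·1.000) / (-11) = -0.091
  r = (-10 - (-2)·1.000 - (3)·1.000) / (8) = -1.375
Iteration 2:
  p = (1 - (2)·-0.091 - (-1)·-1.375) / (6) = -0.032
  q = (2 - (4)·0.000 - (-3)·-1.375) / (-11) = 0.193
  r = (-10 - (-2)·0.000 - (3)·-0.091) / (8) = -1.216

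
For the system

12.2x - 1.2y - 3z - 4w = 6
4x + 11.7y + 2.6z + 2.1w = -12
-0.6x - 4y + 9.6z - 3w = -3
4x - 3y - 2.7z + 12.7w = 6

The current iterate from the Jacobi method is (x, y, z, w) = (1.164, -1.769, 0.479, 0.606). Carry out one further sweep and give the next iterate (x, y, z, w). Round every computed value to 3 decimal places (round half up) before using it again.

(0.634, -1.639, -0.787, -0.210)

One sweep:
  x = (6 - (-1.2)·-1.769 - (-3)·0.479 - (-4)·0.606) / (12.2) = 0.634
  y = (-12 - (4)·1.164 - (2.6)·0.479 - (2.1)·0.606) / (11.7) = -1.639
  z = (-3 - (-0.6)·1.164 - (-4)·-1.769 - (-3)·0.606) / (9.6) = -0.787
  w = (6 - (4)·1.164 - (-3)·-1.769 - (-2.7)·0.479) / (12.7) = -0.210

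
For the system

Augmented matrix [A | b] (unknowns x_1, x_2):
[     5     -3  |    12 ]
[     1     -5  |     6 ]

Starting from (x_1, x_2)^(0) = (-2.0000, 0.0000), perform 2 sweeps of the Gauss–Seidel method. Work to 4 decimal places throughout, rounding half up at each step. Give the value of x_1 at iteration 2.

1.9680

Iteration 1:
  x_1 = (12 - (-3)·0.0000) / (5) = 2.4000
  x_2 = (6 - (1)·2.4000) / (-5) = -0.7200
Iteration 2:
  x_1 = (12 - (-3)·-0.7200) / (5) = 1.9680
  x_2 = (6 - (1)·1.9680) / (-5) = -0.8064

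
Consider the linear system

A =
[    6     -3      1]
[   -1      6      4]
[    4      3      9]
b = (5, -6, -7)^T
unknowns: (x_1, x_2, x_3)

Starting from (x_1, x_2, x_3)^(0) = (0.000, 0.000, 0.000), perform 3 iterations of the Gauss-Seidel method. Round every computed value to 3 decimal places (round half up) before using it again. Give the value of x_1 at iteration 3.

Iteration 1:
  x_1 = (5 - (-3)·0.000 - (1)·0.000) / (6) = 0.833
  x_2 = (-6 - (-1)·0.833 - (4)·0.000) / (6) = -0.861
  x_3 = (-7 - (4)·0.833 - (3)·-0.861) / (9) = -0.861
Iteration 2:
  x_1 = (5 - (-3)·-0.861 - (1)·-0.861) / (6) = 0.546
  x_2 = (-6 - (-1)·0.546 - (4)·-0.861) / (6) = -0.335
  x_3 = (-7 - (4)·0.546 - (3)·-0.335) / (9) = -0.909
Iteration 3:
  x_1 = (5 - (-3)·-0.335 - (1)·-0.909) / (6) = 0.817
  x_2 = (-6 - (-1)·0.817 - (4)·-0.909) / (6) = -0.258
  x_3 = (-7 - (4)·0.817 - (3)·-0.258) / (9) = -1.055

0.817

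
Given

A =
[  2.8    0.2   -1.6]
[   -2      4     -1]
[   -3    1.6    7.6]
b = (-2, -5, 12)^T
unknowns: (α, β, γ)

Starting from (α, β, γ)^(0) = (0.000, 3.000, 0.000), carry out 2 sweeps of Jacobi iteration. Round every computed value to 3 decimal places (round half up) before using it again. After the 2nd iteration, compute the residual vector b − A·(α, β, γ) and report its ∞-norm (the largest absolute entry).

2.903

Iteration 1:
  α = (-2 - (0.2)·3.000 - (-1.6)·0.000) / (2.8) = -0.929
  β = (-5 - (-2)·0.000 - (-1)·0.000) / (4) = -1.250
  γ = (12 - (-3)·0.000 - (1.6)·3.000) / (7.6) = 0.947
Iteration 2:
  α = (-2 - (0.2)·-1.250 - (-1.6)·0.947) / (2.8) = -0.084
  β = (-5 - (-2)·-0.929 - (-1)·0.947) / (4) = -1.478
  γ = (12 - (-3)·-0.929 - (1.6)·-1.250) / (7.6) = 1.475
Residual b − A·x = (0.891, 2.219, 2.903); ∞-norm = 2.903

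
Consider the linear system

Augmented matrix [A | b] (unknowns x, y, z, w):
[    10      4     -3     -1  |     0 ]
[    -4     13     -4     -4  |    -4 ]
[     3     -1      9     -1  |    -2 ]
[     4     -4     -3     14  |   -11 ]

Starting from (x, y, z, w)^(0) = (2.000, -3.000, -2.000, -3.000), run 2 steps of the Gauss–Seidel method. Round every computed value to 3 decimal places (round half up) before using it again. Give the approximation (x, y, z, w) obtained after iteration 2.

(0.291, -0.958, -0.598, -1.271)

Iteration 1:
  x = (0 - (4)·-3.000 - (-3)·-2.000 - (-1)·-3.000) / (10) = 0.300
  y = (-4 - (-4)·0.300 - (-4)·-2.000 - (-4)·-3.000) / (13) = -1.754
  z = (-2 - (3)·0.300 - (-1)·-1.754 - (-1)·-3.000) / (9) = -0.850
  w = (-11 - (4)·0.300 - (-4)·-1.754 - (-3)·-0.850) / (14) = -1.555
Iteration 2:
  x = (0 - (4)·-1.754 - (-3)·-0.850 - (-1)·-1.555) / (10) = 0.291
  y = (-4 - (-4)·0.291 - (-4)·-0.850 - (-4)·-1.555) / (13) = -0.958
  z = (-2 - (3)·0.291 - (-1)·-0.958 - (-1)·-1.555) / (9) = -0.598
  w = (-11 - (4)·0.291 - (-4)·-0.958 - (-3)·-0.598) / (14) = -1.271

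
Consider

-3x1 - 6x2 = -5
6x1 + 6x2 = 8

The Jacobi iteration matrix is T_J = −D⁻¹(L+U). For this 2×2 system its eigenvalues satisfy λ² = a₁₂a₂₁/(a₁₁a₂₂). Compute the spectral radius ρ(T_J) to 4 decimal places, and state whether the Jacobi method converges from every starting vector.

a₁₂a₂₁/(a₁₁a₂₂) = (-6)·(6) / ((-3)·(6)) = 2.000000
ρ = √|2.000000| = √2.000000 = 1.4142
ρ > 1, so Jacobi diverges

1.4142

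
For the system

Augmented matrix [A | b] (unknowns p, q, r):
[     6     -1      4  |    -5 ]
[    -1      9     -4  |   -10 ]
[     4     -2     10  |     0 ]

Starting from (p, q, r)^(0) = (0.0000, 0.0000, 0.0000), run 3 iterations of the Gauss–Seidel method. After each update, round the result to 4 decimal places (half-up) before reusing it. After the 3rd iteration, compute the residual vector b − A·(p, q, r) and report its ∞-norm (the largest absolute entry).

Iteration 1:
  p = (-5 - (-1)·0.0000 - (4)·0.0000) / (6) = -0.8333
  q = (-10 - (-1)·-0.8333 - (-4)·0.0000) / (9) = -1.2037
  r = (0 - (4)·-0.8333 - (-2)·-1.2037) / (10) = 0.0926
Iteration 2:
  p = (-5 - (-1)·-1.2037 - (4)·0.0926) / (6) = -1.0957
  q = (-10 - (-1)·-1.0957 - (-4)·0.0926) / (9) = -1.1917
  r = (0 - (4)·-1.0957 - (-2)·-1.1917) / (10) = 0.1999
Iteration 3:
  p = (-5 - (-1)·-1.1917 - (4)·0.1999) / (6) = -1.1652
  q = (-10 - (-1)·-1.1652 - (-4)·0.1999) / (9) = -1.1517
  r = (0 - (4)·-1.1652 - (-2)·-1.1517) / (10) = 0.2357
Residual b − A·x = (-0.1033, 0.1429, 0.0004); ∞-norm = 0.1429

0.1429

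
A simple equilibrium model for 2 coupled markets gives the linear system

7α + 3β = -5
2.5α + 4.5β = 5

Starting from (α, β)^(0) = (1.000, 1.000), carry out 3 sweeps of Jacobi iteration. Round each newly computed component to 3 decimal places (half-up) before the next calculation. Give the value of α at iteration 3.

Iteration 1:
  α = (-5 - (3)·1.000) / (7) = -1.143
  β = (5 - (2.5)·1.000) / (4.5) = 0.556
Iteration 2:
  α = (-5 - (3)·0.556) / (7) = -0.953
  β = (5 - (2.5)·-1.143) / (4.5) = 1.746
Iteration 3:
  α = (-5 - (3)·1.746) / (7) = -1.463
  β = (5 - (2.5)·-0.953) / (4.5) = 1.641

-1.463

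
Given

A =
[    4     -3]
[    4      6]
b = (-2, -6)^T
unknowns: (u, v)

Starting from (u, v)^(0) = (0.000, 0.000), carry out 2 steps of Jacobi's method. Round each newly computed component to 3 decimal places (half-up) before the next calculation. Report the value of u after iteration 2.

Iteration 1:
  u = (-2 - (-3)·0.000) / (4) = -0.500
  v = (-6 - (4)·0.000) / (6) = -1.000
Iteration 2:
  u = (-2 - (-3)·-1.000) / (4) = -1.250
  v = (-6 - (4)·-0.500) / (6) = -0.667

-1.250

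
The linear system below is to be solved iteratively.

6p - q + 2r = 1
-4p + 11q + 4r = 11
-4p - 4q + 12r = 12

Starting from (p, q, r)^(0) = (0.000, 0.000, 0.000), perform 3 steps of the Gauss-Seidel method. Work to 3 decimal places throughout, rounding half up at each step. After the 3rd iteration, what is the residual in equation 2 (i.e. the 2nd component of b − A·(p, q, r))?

-0.148

Iteration 1:
  p = (1 - (-1)·0.000 - (2)·0.000) / (6) = 0.167
  q = (11 - (-4)·0.167 - (4)·0.000) / (11) = 1.061
  r = (12 - (-4)·0.167 - (-4)·1.061) / (12) = 1.409
Iteration 2:
  p = (1 - (-1)·1.061 - (2)·1.409) / (6) = -0.126
  q = (11 - (-4)·-0.126 - (4)·1.409) / (11) = 0.442
  r = (12 - (-4)·-0.126 - (-4)·0.442) / (12) = 1.105
Iteration 3:
  p = (1 - (-1)·0.442 - (2)·1.105) / (6) = -0.128
  q = (11 - (-4)·-0.128 - (4)·1.105) / (11) = 0.552
  r = (12 - (-4)·-0.128 - (-4)·0.552) / (12) = 1.141
Residual b − A·x = (0.038, -0.148, 0.004)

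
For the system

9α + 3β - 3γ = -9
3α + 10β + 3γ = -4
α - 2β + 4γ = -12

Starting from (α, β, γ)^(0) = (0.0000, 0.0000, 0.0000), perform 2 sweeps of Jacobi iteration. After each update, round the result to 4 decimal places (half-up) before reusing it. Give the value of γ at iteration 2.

-2.9500

Iteration 1:
  α = (-9 - (3)·0.0000 - (-3)·0.0000) / (9) = -1.0000
  β = (-4 - (3)·0.0000 - (3)·0.0000) / (10) = -0.4000
  γ = (-12 - (1)·0.0000 - (-2)·0.0000) / (4) = -3.0000
Iteration 2:
  α = (-9 - (3)·-0.4000 - (-3)·-3.0000) / (9) = -1.8667
  β = (-4 - (3)·-1.0000 - (3)·-3.0000) / (10) = 0.8000
  γ = (-12 - (1)·-1.0000 - (-2)·-0.4000) / (4) = -2.9500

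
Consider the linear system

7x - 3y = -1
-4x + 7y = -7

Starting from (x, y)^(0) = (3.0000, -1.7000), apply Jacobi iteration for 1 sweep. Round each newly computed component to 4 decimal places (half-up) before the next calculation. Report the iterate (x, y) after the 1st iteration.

(-0.8714, 0.7143)

Iteration 1:
  x = (-1 - (-3)·-1.7000) / (7) = -0.8714
  y = (-7 - (-4)·3.0000) / (7) = 0.7143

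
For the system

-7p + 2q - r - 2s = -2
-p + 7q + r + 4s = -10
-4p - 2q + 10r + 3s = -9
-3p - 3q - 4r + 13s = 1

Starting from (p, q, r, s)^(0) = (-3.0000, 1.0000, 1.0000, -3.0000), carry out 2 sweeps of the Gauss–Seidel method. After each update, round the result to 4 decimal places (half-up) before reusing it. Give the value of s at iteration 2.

Iteration 1:
  p = (-2 - (2)·1.0000 - (-1)·1.0000 - (-2)·-3.0000) / (-7) = 1.2857
  q = (-10 - (-1)·1.2857 - (1)·1.0000 - (4)·-3.0000) / (7) = 0.3265
  r = (-9 - (-4)·1.2857 - (-2)·0.3265 - (3)·-3.0000) / (10) = 0.5796
  s = (1 - (-3)·1.2857 - (-3)·0.3265 - (-4)·0.5796) / (13) = 0.6273
Iteration 2:
  p = (-2 - (2)·0.3265 - (-1)·0.5796 - (-2)·0.6273) / (-7) = 0.1170
  q = (-10 - (-1)·0.1170 - (1)·0.5796 - (4)·0.6273) / (7) = -1.8531
  r = (-9 - (-4)·0.1170 - (-2)·-1.8531 - (3)·0.6273) / (10) = -1.4120
  s = (1 - (-3)·0.1170 - (-3)·-1.8531 - (-4)·-1.4120) / (13) = -0.7582

-0.7582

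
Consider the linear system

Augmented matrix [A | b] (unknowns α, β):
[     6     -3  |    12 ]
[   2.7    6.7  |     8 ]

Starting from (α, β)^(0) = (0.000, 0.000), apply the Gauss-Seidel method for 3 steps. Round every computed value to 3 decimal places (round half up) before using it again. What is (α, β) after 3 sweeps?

(2.155, 0.326)

Iteration 1:
  α = (12 - (-3)·0.000) / (6) = 2.000
  β = (8 - (2.7)·2.000) / (6.7) = 0.388
Iteration 2:
  α = (12 - (-3)·0.388) / (6) = 2.194
  β = (8 - (2.7)·2.194) / (6.7) = 0.310
Iteration 3:
  α = (12 - (-3)·0.310) / (6) = 2.155
  β = (8 - (2.7)·2.155) / (6.7) = 0.326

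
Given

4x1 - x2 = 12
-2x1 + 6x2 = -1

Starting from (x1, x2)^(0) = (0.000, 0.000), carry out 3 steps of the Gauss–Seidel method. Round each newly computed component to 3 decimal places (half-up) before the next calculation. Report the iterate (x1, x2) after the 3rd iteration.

(3.226, 0.909)

Iteration 1:
  x1 = (12 - (-1)·0.000) / (4) = 3.000
  x2 = (-1 - (-2)·3.000) / (6) = 0.833
Iteration 2:
  x1 = (12 - (-1)·0.833) / (4) = 3.208
  x2 = (-1 - (-2)·3.208) / (6) = 0.903
Iteration 3:
  x1 = (12 - (-1)·0.903) / (4) = 3.226
  x2 = (-1 - (-2)·3.226) / (6) = 0.909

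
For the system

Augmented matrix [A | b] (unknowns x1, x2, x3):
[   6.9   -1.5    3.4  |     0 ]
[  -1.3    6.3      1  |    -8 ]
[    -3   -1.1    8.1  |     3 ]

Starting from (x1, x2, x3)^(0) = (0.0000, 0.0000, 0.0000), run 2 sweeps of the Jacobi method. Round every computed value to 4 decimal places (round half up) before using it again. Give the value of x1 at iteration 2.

-0.4586

Iteration 1:
  x1 = (0 - (-1.5)·0.0000 - (3.4)·0.0000) / (6.9) = 0.0000
  x2 = (-8 - (-1.3)·0.0000 - (1)·0.0000) / (6.3) = -1.2698
  x3 = (3 - (-3)·0.0000 - (-1.1)·0.0000) / (8.1) = 0.3704
Iteration 2:
  x1 = (0 - (-1.5)·-1.2698 - (3.4)·0.3704) / (6.9) = -0.4586
  x2 = (-8 - (-1.3)·0.0000 - (1)·0.3704) / (6.3) = -1.3286
  x3 = (3 - (-3)·0.0000 - (-1.1)·-1.2698) / (8.1) = 0.1979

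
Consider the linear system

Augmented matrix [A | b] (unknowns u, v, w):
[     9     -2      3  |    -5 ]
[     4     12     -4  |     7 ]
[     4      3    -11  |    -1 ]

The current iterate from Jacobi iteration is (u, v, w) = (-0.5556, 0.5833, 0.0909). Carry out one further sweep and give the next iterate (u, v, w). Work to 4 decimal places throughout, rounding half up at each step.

(-0.4562, 0.7988, 0.0480)

One sweep:
  u = (-5 - (-2)·0.5833 - (3)·0.0909) / (9) = -0.4562
  v = (7 - (4)·-0.5556 - (-4)·0.0909) / (12) = 0.7988
  w = (-1 - (4)·-0.5556 - (3)·0.5833) / (-11) = 0.0480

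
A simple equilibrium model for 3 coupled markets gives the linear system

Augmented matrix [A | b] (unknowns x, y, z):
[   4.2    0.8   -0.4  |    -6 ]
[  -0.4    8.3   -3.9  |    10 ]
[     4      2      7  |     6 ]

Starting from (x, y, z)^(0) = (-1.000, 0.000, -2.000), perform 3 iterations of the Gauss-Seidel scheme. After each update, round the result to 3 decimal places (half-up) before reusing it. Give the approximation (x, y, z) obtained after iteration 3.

(-1.702, 1.612, 1.369)

Iteration 1:
  x = (-6 - (0.8)·0.000 - (-0.4)·-2.000) / (4.2) = -1.619
  y = (10 - (-0.4)·-1.619 - (-3.9)·-2.000) / (8.3) = 0.187
  z = (6 - (4)·-1.619 - (2)·0.187) / (7) = 1.729
Iteration 2:
  x = (-6 - (0.8)·0.187 - (-0.4)·1.729) / (4.2) = -1.300
  y = (10 - (-0.4)·-1.300 - (-3.9)·1.729) / (8.3) = 1.955
  z = (6 - (4)·-1.300 - (2)·1.955) / (7) = 1.041
Iteration 3:
  x = (-6 - (0.8)·1.955 - (-0.4)·1.041) / (4.2) = -1.702
  y = (10 - (-0.4)·-1.702 - (-3.9)·1.041) / (8.3) = 1.612
  z = (6 - (4)·-1.702 - (2)·1.612) / (7) = 1.369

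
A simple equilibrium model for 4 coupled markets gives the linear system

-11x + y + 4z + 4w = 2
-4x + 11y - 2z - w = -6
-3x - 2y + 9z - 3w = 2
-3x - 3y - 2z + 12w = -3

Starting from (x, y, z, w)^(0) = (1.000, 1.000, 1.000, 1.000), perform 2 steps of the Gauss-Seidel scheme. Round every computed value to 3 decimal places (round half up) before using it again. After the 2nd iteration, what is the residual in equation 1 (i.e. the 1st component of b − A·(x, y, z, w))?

3.878

Iteration 1:
  x = (2 - (1)·1.000 - (4)·1.000 - (4)·1.000) / (-11) = 0.636
  y = (-6 - (-4)·0.636 - (-2)·1.000 - (-1)·1.000) / (11) = -0.041
  z = (2 - (-3)·0.636 - (-2)·-0.041 - (-3)·1.000) / (9) = 0.758
  w = (-3 - (-3)·0.636 - (-3)·-0.041 - (-2)·0.758) / (12) = 0.025
Iteration 2:
  x = (2 - (1)·-0.041 - (4)·0.758 - (4)·0.025) / (-11) = 0.099
  y = (-6 - (-4)·0.099 - (-2)·0.758 - (-1)·0.025) / (11) = -0.369
  z = (2 - (-3)·0.099 - (-2)·-0.369 - (-3)·0.025) / (9) = 0.182
  w = (-3 - (-3)·0.099 - (-3)·-0.369 - (-2)·0.182) / (12) = -0.287
Residual b − A·x = (3.878, -1.468, -0.940, -0.002)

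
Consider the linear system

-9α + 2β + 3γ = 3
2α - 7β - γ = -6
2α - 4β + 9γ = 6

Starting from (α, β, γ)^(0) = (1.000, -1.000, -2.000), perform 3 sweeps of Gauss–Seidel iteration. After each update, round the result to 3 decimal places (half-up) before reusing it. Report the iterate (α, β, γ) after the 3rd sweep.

Iteration 1:
  α = (3 - (2)·-1.000 - (3)·-2.000) / (-9) = -1.222
  β = (-6 - (2)·-1.222 - (-1)·-2.000) / (-7) = 0.794
  γ = (6 - (2)·-1.222 - (-4)·0.794) / (9) = 1.291
Iteration 2:
  α = (3 - (2)·0.794 - (3)·1.291) / (-9) = 0.273
  β = (-6 - (2)·0.273 - (-1)·1.291) / (-7) = 0.751
  γ = (6 - (2)·0.273 - (-4)·0.751) / (9) = 0.940
Iteration 3:
  α = (3 - (2)·0.751 - (3)·0.940) / (-9) = 0.147
  β = (-6 - (2)·0.147 - (-1)·0.940) / (-7) = 0.765
  γ = (6 - (2)·0.147 - (-4)·0.765) / (9) = 0.974

(0.147, 0.765, 0.974)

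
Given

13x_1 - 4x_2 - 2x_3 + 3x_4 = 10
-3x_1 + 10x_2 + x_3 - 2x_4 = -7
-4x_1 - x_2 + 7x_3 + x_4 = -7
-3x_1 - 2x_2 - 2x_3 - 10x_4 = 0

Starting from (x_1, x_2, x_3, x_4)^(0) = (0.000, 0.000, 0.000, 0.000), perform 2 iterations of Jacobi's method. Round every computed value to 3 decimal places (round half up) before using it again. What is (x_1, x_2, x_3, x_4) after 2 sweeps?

Iteration 1:
  x_1 = (10 - (-4)·0.000 - (-2)·0.000 - (3)·0.000) / (13) = 0.769
  x_2 = (-7 - (-3)·0.000 - (1)·0.000 - (-2)·0.000) / (10) = -0.700
  x_3 = (-7 - (-4)·0.000 - (-1)·0.000 - (1)·0.000) / (7) = -1.000
  x_4 = (0 - (-3)·0.000 - (-2)·0.000 - (-2)·0.000) / (-10) = 0.000
Iteration 2:
  x_1 = (10 - (-4)·-0.700 - (-2)·-1.000 - (3)·0.000) / (13) = 0.400
  x_2 = (-7 - (-3)·0.769 - (1)·-1.000 - (-2)·0.000) / (10) = -0.369
  x_3 = (-7 - (-4)·0.769 - (-1)·-0.700 - (1)·0.000) / (7) = -0.661
  x_4 = (0 - (-3)·0.769 - (-2)·-0.700 - (-2)·-1.000) / (-10) = 0.109

(0.400, -0.369, -0.661, 0.109)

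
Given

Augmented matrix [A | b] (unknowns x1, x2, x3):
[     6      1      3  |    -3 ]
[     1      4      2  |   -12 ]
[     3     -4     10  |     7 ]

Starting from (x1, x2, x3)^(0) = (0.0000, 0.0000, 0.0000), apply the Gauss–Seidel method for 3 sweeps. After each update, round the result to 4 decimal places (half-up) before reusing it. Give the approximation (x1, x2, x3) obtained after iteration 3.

Iteration 1:
  x1 = (-3 - (1)·0.0000 - (3)·0.0000) / (6) = -0.5000
  x2 = (-12 - (1)·-0.5000 - (2)·0.0000) / (4) = -2.8750
  x3 = (7 - (3)·-0.5000 - (-4)·-2.8750) / (10) = -0.3000
Iteration 2:
  x1 = (-3 - (1)·-2.8750 - (3)·-0.3000) / (6) = 0.1292
  x2 = (-12 - (1)·0.1292 - (2)·-0.3000) / (4) = -2.8823
  x3 = (7 - (3)·0.1292 - (-4)·-2.8823) / (10) = -0.4917
Iteration 3:
  x1 = (-3 - (1)·-2.8823 - (3)·-0.4917) / (6) = 0.2262
  x2 = (-12 - (1)·0.2262 - (2)·-0.4917) / (4) = -2.8107
  x3 = (7 - (3)·0.2262 - (-4)·-2.8107) / (10) = -0.4921

(0.2262, -2.8107, -0.4921)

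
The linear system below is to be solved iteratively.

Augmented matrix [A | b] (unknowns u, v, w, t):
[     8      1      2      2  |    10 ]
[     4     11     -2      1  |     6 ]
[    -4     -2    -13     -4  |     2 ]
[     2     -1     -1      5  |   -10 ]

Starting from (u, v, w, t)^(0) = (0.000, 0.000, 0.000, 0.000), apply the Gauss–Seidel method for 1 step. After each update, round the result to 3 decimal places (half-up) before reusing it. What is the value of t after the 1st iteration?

-2.592

Iteration 1:
  u = (10 - (1)·0.000 - (2)·0.000 - (2)·0.000) / (8) = 1.250
  v = (6 - (4)·1.250 - (-2)·0.000 - (1)·0.000) / (11) = 0.091
  w = (2 - (-4)·1.250 - (-2)·0.091 - (-4)·0.000) / (-13) = -0.552
  t = (-10 - (2)·1.250 - (-1)·0.091 - (-1)·-0.552) / (5) = -2.592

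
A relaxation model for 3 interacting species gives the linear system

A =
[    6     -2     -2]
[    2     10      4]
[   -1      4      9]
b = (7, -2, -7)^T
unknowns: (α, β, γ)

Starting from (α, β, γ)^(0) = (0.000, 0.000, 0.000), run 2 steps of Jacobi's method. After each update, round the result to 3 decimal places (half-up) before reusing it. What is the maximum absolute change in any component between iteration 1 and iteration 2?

Iteration 1:
  α = (7 - (-2)·0.000 - (-2)·0.000) / (6) = 1.167
  β = (-2 - (2)·0.000 - (4)·0.000) / (10) = -0.200
  γ = (-7 - (-1)·0.000 - (4)·0.000) / (9) = -0.778
Iteration 2:
  α = (7 - (-2)·-0.200 - (-2)·-0.778) / (6) = 0.841
  β = (-2 - (2)·1.167 - (4)·-0.778) / (10) = -0.122
  γ = (-7 - (-1)·1.167 - (4)·-0.200) / (9) = -0.559
Change: (-0.326, 0.078, 0.219) → max |·| = 0.326

0.326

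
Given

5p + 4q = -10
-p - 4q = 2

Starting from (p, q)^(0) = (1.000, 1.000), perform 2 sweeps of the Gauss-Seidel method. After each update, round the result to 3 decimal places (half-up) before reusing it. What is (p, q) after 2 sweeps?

Iteration 1:
  p = (-10 - (4)·1.000) / (5) = -2.800
  q = (2 - (-1)·-2.800) / (-4) = 0.200
Iteration 2:
  p = (-10 - (4)·0.200) / (5) = -2.160
  q = (2 - (-1)·-2.160) / (-4) = 0.040

(-2.160, 0.040)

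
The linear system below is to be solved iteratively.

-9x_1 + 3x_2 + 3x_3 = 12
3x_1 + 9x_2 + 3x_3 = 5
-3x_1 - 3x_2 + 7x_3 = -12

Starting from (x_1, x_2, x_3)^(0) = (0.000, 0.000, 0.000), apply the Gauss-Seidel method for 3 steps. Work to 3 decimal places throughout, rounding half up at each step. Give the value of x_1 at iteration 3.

-1.320

Iteration 1:
  x_1 = (12 - (3)·0.000 - (3)·0.000) / (-9) = -1.333
  x_2 = (5 - (3)·-1.333 - (3)·0.000) / (9) = 1.000
  x_3 = (-12 - (-3)·-1.333 - (-3)·1.000) / (7) = -1.857
Iteration 2:
  x_1 = (12 - (3)·1.000 - (3)·-1.857) / (-9) = -1.619
  x_2 = (5 - (3)·-1.619 - (3)·-1.857) / (9) = 1.714
  x_3 = (-12 - (-3)·-1.619 - (-3)·1.714) / (7) = -1.674
Iteration 3:
  x_1 = (12 - (3)·1.714 - (3)·-1.674) / (-9) = -1.320
  x_2 = (5 - (3)·-1.320 - (3)·-1.674) / (9) = 1.554
  x_3 = (-12 - (-3)·-1.320 - (-3)·1.554) / (7) = -1.614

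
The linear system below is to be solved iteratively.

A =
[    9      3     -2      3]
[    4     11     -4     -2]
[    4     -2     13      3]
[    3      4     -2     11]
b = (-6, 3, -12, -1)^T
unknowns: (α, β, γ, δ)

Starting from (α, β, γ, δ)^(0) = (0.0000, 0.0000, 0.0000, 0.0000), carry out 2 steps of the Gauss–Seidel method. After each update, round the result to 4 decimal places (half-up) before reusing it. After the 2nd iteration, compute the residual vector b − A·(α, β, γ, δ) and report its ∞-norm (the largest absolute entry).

Iteration 1:
  α = (-6 - (3)·0.0000 - (-2)·0.0000 - (3)·0.0000) / (9) = -0.6667
  β = (3 - (4)·-0.6667 - (-4)·0.0000 - (-2)·0.0000) / (11) = 0.5152
  γ = (-12 - (4)·-0.6667 - (-2)·0.5152 - (3)·0.0000) / (13) = -0.6387
  δ = (-1 - (3)·-0.6667 - (4)·0.5152 - (-2)·-0.6387) / (11) = -0.2126
Iteration 2:
  α = (-6 - (3)·0.5152 - (-2)·-0.6387 - (3)·-0.2126) / (9) = -0.9095
  β = (3 - (4)·-0.9095 - (-4)·-0.6387 - (-2)·-0.2126) / (11) = 0.3325
  γ = (-12 - (4)·-0.9095 - (-2)·0.3325 - (3)·-0.2126) / (13) = -0.5430
  δ = (-1 - (3)·-0.9095 - (4)·0.3325 - (-2)·-0.5430) / (11) = -0.0625
Residual b − A·x = (0.2895, 0.6835, -0.4505, 0.0000); ∞-norm = 0.6835

0.6835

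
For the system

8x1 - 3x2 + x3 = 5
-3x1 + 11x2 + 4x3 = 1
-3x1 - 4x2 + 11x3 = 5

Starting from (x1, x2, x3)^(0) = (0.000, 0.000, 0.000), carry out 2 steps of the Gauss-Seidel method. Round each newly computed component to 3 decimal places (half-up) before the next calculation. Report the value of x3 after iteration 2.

0.628

Iteration 1:
  x1 = (5 - (-3)·0.000 - (1)·0.000) / (8) = 0.625
  x2 = (1 - (-3)·0.625 - (4)·0.000) / (11) = 0.261
  x3 = (5 - (-3)·0.625 - (-4)·0.261) / (11) = 0.720
Iteration 2:
  x1 = (5 - (-3)·0.261 - (1)·0.720) / (8) = 0.633
  x2 = (1 - (-3)·0.633 - (4)·0.720) / (11) = 0.002
  x3 = (5 - (-3)·0.633 - (-4)·0.002) / (11) = 0.628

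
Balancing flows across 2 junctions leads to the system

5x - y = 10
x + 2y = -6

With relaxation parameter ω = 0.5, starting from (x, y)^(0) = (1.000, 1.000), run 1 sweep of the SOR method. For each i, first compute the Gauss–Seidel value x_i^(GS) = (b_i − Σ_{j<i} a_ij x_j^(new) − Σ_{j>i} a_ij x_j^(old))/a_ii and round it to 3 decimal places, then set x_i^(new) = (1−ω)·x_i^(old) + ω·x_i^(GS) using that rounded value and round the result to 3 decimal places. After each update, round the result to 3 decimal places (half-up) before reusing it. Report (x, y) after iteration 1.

Iteration 1:
  x: GS value = (10 - (-1)·1.000) / (5) = 2.200;  x ← (1−ω)·1.000 + ω·2.200 = 1.600
  y: GS value = (-6 - (1)·1.600) / (2) = -3.800;  y ← (1−ω)·1.000 + ω·-3.800 = -1.400

(1.600, -1.400)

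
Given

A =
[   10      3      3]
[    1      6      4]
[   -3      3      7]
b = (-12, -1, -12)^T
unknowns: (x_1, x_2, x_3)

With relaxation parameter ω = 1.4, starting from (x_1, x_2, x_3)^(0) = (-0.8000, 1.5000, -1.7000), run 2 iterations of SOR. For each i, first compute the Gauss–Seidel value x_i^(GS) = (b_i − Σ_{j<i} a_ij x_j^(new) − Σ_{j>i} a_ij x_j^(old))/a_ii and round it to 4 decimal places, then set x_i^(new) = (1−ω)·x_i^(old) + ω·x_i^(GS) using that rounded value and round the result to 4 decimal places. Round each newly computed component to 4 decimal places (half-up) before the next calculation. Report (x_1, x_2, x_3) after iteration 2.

(-0.3022, 2.3253, -2.7301)

Iteration 1:
  x_1: GS value = (-12 - (3)·1.5000 - (3)·-1.7000) / (10) = -1.1400;  x_1 ← (1−ω)·-0.8000 + ω·-1.1400 = -1.2760
  x_2: GS value = (-1 - (1)·-1.2760 - (4)·-1.7000) / (6) = 1.1793;  x_2 ← (1−ω)·1.5000 + ω·1.1793 = 1.0510
  x_3: GS value = (-12 - (-3)·-1.2760 - (3)·1.0510) / (7) = -2.7116;  x_3 ← (1−ω)·-1.7000 + ω·-2.7116 = -3.1162
Iteration 2:
  x_1: GS value = (-12 - (3)·1.0510 - (3)·-3.1162) / (10) = -0.5804;  x_1 ← (1−ω)·-1.2760 + ω·-0.5804 = -0.3022
  x_2: GS value = (-1 - (1)·-0.3022 - (4)·-3.1162) / (6) = 1.9612;  x_2 ← (1−ω)·1.0510 + ω·1.9612 = 2.3253
  x_3: GS value = (-12 - (-3)·-0.3022 - (3)·2.3253) / (7) = -2.8404;  x_3 ← (1−ω)·-3.1162 + ω·-2.8404 = -2.7301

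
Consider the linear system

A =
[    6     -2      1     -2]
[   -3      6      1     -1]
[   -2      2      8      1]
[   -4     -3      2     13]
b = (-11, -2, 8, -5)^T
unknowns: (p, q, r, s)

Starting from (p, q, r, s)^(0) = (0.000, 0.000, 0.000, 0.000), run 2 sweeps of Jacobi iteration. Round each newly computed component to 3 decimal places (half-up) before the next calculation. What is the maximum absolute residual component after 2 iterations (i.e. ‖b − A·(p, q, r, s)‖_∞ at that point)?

Iteration 1:
  p = (-11 - (-2)·0.000 - (1)·0.000 - (-2)·0.000) / (6) = -1.833
  q = (-2 - (-3)·0.000 - (1)·0.000 - (-1)·0.000) / (6) = -0.333
  r = (8 - (-2)·0.000 - (2)·0.000 - (1)·0.000) / (8) = 1.000
  s = (-5 - (-4)·0.000 - (-3)·0.000 - (2)·0.000) / (13) = -0.385
Iteration 2:
  p = (-11 - (-2)·-0.333 - (1)·1.000 - (-2)·-0.385) / (6) = -2.239
  q = (-2 - (-3)·-1.833 - (1)·1.000 - (-1)·-0.385) / (6) = -1.481
  r = (8 - (-2)·-1.833 - (2)·-0.333 - (1)·-0.385) / (8) = 0.673
  s = (-5 - (-4)·-1.833 - (-3)·-0.333 - (2)·1.000) / (13) = -1.179
Residual b − A·x = (-3.559, -1.683, 2.279, -4.418); ∞-norm = 4.418

4.418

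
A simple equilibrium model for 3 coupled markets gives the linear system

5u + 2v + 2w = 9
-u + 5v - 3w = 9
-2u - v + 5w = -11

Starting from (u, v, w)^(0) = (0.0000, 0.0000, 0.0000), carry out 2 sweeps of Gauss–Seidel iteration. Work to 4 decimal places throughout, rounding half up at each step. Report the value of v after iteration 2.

1.4422

Iteration 1:
  u = (9 - (2)·0.0000 - (2)·0.0000) / (5) = 1.8000
  v = (9 - (-1)·1.8000 - (-3)·0.0000) / (5) = 2.1600
  w = (-11 - (-2)·1.8000 - (-1)·2.1600) / (5) = -1.0480
Iteration 2:
  u = (9 - (2)·2.1600 - (2)·-1.0480) / (5) = 1.3552
  v = (9 - (-1)·1.3552 - (-3)·-1.0480) / (5) = 1.4422
  w = (-11 - (-2)·1.3552 - (-1)·1.4422) / (5) = -1.3695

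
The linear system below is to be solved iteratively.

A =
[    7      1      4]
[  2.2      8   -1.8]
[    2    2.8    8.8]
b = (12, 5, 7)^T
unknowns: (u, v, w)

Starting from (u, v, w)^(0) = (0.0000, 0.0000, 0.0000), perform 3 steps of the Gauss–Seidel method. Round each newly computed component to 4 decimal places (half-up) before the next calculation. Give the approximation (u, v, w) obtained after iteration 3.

Iteration 1:
  u = (12 - (1)·0.0000 - (4)·0.0000) / (7) = 1.7143
  v = (5 - (2.2)·1.7143 - (-1.8)·0.0000) / (8) = 0.1536
  w = (7 - (2)·1.7143 - (2.8)·0.1536) / (8.8) = 0.3570
Iteration 2:
  u = (12 - (1)·0.1536 - (4)·0.3570) / (7) = 1.4883
  v = (5 - (2.2)·1.4883 - (-1.8)·0.3570) / (8) = 0.2960
  w = (7 - (2)·1.4883 - (2.8)·0.2960) / (8.8) = 0.3630
Iteration 3:
  u = (12 - (1)·0.2960 - (4)·0.3630) / (7) = 1.4646
  v = (5 - (2.2)·1.4646 - (-1.8)·0.3630) / (8) = 0.3039
  w = (7 - (2)·1.4646 - (2.8)·0.3039) / (8.8) = 0.3659

(1.4646, 0.3039, 0.3659)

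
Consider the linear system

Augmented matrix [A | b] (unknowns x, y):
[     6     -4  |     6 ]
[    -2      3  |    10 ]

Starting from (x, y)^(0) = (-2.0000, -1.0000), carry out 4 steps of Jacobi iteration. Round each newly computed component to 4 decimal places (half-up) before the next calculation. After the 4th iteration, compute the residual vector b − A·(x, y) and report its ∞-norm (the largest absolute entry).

Iteration 1:
  x = (6 - (-4)·-1.0000) / (6) = 0.3333
  y = (10 - (-2)·-2.0000) / (3) = 2.0000
Iteration 2:
  x = (6 - (-4)·2.0000) / (6) = 2.3333
  y = (10 - (-2)·0.3333) / (3) = 3.5555
Iteration 3:
  x = (6 - (-4)·3.5555) / (6) = 3.3703
  y = (10 - (-2)·2.3333) / (3) = 4.8889
Iteration 4:
  x = (6 - (-4)·4.8889) / (6) = 4.2593
  y = (10 - (-2)·3.3703) / (3) = 5.5802
Residual b − A·x = (2.7650, 1.7780); ∞-norm = 2.7650

2.7650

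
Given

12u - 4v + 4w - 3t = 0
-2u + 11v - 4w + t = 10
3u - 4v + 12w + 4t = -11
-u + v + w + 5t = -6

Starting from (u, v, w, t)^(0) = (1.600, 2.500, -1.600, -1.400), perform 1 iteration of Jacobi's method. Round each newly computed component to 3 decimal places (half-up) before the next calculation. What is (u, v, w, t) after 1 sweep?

(1.017, 0.745, -0.017, -1.060)

Iteration 1:
  u = (0 - (-4)·2.500 - (4)·-1.600 - (-3)·-1.400) / (12) = 1.017
  v = (10 - (-2)·1.600 - (-4)·-1.600 - (1)·-1.400) / (11) = 0.745
  w = (-11 - (3)·1.600 - (-4)·2.500 - (4)·-1.400) / (12) = -0.017
  t = (-6 - (-1)·1.600 - (1)·2.500 - (1)·-1.600) / (5) = -1.060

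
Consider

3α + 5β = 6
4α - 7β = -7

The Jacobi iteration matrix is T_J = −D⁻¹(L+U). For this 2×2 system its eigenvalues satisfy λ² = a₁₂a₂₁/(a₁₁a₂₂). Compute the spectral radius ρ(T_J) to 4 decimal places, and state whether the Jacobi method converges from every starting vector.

a₁₂a₂₁/(a₁₁a₂₂) = (5)·(4) / ((3)·(-7)) = -0.952381
ρ = √|-0.952381| = √0.952381 = 0.9759
ρ < 1, so Jacobi converges

0.9759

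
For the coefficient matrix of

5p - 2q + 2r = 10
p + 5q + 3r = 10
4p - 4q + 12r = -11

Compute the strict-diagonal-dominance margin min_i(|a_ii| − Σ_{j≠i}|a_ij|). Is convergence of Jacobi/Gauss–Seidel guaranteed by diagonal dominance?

row 1: |5| − (2+2) = 1
row 2: |5| − (1+3) = 1
row 3: |12| − (4+4) = 4
minimum over rows = 1 → strictly diagonally dominant (convergence guaranteed)

1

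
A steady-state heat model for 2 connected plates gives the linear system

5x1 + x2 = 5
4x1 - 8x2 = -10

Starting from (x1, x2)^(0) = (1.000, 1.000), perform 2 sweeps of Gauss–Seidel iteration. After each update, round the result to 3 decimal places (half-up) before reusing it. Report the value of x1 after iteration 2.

Iteration 1:
  x1 = (5 - (1)·1.000) / (5) = 0.800
  x2 = (-10 - (4)·0.800) / (-8) = 1.650
Iteration 2:
  x1 = (5 - (1)·1.650) / (5) = 0.670
  x2 = (-10 - (4)·0.670) / (-8) = 1.585

0.670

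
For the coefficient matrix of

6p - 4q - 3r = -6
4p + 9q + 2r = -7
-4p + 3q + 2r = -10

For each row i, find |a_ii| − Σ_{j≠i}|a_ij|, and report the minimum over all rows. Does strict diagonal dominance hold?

-5

row 1: |6| − (4+3) = -1
row 2: |9| − (4+2) = 3
row 3: |2| − (4+3) = -5
minimum over rows = -5 → not strictly diagonally dominant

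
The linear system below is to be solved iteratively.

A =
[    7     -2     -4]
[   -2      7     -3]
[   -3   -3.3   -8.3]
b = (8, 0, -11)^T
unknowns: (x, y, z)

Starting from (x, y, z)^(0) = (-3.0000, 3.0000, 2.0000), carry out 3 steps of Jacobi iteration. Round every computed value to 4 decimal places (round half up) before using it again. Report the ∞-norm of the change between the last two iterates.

0.8132

Iteration 1:
  x = (8 - (-2)·3.0000 - (-4)·2.0000) / (7) = 3.1429
  y = (0 - (-2)·-3.0000 - (-3)·2.0000) / (7) = 0.0000
  z = (-11 - (-3)·-3.0000 - (-3.3)·3.0000) / (-8.3) = 1.2169
Iteration 2:
  x = (8 - (-2)·0.0000 - (-4)·1.2169) / (7) = 1.8382
  y = (0 - (-2)·3.1429 - (-3)·1.2169) / (7) = 1.4195
  z = (-11 - (-3)·3.1429 - (-3.3)·0.0000) / (-8.3) = 0.1893
Iteration 3:
  x = (8 - (-2)·1.4195 - (-4)·0.1893) / (7) = 1.6566
  y = (0 - (-2)·1.8382 - (-3)·0.1893) / (7) = 0.6063
  z = (-11 - (-3)·1.8382 - (-3.3)·1.4195) / (-8.3) = 0.0965
Change: (-0.1816, -0.8132, -0.0928) → max |·| = 0.8132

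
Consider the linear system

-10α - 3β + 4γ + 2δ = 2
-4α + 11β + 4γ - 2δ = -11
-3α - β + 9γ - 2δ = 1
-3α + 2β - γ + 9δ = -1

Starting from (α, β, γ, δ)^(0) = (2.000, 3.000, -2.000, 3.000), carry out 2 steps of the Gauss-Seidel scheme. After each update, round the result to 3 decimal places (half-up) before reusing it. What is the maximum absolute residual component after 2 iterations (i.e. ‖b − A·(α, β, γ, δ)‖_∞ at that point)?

Iteration 1:
  α = (2 - (-3)·3.000 - (4)·-2.000 - (2)·3.000) / (-10) = -1.300
  β = (-11 - (-4)·-1.300 - (4)·-2.000 - (-2)·3.000) / (11) = -0.200
  γ = (1 - (-3)·-1.300 - (-1)·-0.200 - (-2)·3.000) / (9) = 0.322
  δ = (-1 - (-3)·-1.300 - (2)·-0.200 - (-1)·0.322) / (9) = -0.464
Iteration 2:
  α = (2 - (-3)·-0.200 - (4)·0.322 - (2)·-0.464) / (-10) = -0.104
  β = (-11 - (-4)·-0.104 - (4)·0.322 - (-2)·-0.464) / (11) = -1.239
  γ = (1 - (-3)·-0.104 - (-1)·-1.239 - (-2)·-0.464) / (9) = -0.164
  δ = (-1 - (-3)·-0.104 - (2)·-1.239 - (-1)·-0.164) / (9) = 0.111
Residual b − A·x = (-2.323, 3.091, 1.147, 0.003); ∞-norm = 3.091

3.091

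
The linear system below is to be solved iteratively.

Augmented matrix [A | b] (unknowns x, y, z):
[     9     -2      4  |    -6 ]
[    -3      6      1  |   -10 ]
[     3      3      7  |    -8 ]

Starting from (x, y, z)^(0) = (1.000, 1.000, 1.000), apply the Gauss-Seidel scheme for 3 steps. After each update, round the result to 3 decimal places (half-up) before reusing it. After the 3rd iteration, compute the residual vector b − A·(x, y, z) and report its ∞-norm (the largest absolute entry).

0.464

Iteration 1:
  x = (-6 - (-2)·1.000 - (4)·1.000) / (9) = -0.889
  y = (-10 - (-3)·-0.889 - (1)·1.000) / (6) = -2.278
  z = (-8 - (3)·-0.889 - (3)·-2.278) / (7) = 0.214
Iteration 2:
  x = (-6 - (-2)·-2.278 - (4)·0.214) / (9) = -1.268
  y = (-10 - (-3)·-1.268 - (1)·0.214) / (6) = -2.336
  z = (-8 - (3)·-1.268 - (3)·-2.336) / (7) = 0.402
Iteration 3:
  x = (-6 - (-2)·-2.336 - (4)·0.402) / (9) = -1.364
  y = (-10 - (-3)·-1.364 - (1)·0.402) / (6) = -2.416
  z = (-8 - (3)·-1.364 - (3)·-2.416) / (7) = 0.477
Residual b − A·x = (-0.464, -0.073, 0.001); ∞-norm = 0.464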